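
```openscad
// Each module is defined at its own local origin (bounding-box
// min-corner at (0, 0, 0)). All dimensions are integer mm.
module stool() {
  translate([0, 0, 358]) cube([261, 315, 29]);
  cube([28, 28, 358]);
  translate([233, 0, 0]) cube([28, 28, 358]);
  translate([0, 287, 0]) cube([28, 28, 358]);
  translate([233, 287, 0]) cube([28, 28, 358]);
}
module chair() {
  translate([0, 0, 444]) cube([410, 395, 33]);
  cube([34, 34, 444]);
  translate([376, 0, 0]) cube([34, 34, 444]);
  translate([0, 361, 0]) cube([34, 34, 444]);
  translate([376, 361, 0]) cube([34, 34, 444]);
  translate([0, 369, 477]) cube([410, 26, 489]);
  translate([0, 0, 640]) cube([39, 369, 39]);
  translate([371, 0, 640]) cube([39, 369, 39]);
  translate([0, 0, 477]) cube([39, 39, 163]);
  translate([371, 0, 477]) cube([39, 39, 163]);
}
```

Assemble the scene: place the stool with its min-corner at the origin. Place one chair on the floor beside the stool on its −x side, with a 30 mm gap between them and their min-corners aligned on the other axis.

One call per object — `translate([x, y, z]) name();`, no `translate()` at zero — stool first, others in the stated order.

stool();
translate([-440, 0, 0]) chair();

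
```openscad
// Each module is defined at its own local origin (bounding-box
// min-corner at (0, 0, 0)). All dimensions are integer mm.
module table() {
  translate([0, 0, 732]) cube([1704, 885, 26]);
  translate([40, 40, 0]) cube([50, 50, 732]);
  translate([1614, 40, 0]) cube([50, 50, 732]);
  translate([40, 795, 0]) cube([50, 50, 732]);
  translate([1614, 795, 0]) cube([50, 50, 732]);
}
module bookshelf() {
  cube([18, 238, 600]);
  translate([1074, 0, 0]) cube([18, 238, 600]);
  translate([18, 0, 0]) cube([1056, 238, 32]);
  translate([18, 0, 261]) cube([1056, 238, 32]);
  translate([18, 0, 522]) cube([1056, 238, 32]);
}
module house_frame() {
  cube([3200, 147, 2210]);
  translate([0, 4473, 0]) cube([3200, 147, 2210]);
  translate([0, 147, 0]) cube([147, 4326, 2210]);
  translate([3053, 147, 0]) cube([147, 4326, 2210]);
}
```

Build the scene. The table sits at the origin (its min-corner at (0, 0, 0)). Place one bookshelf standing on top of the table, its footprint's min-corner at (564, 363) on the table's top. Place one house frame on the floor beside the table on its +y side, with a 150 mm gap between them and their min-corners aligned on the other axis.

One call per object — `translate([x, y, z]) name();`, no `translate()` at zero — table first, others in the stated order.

table();
translate([564, 363, 758]) bookshelf();
translate([0, 1035, 0]) house_frame();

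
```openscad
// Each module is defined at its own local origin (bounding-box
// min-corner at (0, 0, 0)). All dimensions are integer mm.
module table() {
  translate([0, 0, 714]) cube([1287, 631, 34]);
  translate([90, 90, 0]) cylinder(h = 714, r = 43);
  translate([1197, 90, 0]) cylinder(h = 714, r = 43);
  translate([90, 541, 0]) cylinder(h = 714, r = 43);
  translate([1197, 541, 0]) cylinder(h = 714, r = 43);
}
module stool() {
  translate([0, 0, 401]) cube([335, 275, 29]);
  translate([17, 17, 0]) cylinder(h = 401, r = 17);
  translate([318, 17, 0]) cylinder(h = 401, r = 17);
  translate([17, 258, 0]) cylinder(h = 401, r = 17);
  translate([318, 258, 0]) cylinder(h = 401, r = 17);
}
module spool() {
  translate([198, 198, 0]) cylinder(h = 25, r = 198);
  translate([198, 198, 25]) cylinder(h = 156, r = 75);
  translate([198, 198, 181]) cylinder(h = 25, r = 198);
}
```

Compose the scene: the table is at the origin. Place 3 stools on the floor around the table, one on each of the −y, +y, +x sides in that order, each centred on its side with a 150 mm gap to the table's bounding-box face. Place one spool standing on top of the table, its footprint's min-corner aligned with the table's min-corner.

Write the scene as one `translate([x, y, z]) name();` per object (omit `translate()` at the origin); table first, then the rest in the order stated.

table();
translate([476, -425, 0]) stool();
translate([476, 781, 0]) stool();
translate([1437, 178, 0]) stool();
translate([0, 0, 748]) spool();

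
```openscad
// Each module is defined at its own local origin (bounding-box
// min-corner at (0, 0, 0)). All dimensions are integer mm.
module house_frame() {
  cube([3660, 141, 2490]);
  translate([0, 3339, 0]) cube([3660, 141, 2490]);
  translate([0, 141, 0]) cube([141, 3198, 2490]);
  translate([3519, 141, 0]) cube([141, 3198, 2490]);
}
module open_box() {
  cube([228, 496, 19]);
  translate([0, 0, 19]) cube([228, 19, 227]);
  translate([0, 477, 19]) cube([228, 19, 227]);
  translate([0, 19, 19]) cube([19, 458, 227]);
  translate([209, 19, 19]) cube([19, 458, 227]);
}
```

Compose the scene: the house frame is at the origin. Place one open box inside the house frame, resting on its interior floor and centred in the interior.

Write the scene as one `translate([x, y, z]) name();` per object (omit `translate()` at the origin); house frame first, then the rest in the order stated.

house_frame();
translate([1716, 1492, 0]) open_box();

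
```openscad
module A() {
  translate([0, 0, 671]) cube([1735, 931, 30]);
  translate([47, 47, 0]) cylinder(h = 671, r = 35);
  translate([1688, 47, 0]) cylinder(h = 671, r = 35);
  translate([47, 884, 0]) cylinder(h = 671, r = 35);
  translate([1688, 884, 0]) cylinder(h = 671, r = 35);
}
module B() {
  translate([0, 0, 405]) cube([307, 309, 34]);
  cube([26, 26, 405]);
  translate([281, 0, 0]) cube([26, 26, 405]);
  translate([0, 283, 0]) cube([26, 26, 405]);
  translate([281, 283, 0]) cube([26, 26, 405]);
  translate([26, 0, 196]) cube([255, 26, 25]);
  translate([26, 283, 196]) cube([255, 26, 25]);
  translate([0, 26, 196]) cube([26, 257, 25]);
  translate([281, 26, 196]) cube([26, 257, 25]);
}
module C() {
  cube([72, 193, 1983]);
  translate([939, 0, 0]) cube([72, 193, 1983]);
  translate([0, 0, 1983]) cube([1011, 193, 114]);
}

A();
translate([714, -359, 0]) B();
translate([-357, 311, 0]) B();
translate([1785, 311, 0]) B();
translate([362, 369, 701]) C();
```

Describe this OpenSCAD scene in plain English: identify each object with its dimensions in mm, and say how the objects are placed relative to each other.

A is a table: top 1735 mm (x) × 931 mm (y), 30 mm thick, upper face at z = 701 mm, on four round legs of 70 mm diameter, each leg's bounding box inset 12 mm from the nearest pair of top edges, running from z = 0 to the bottom of the top.

B is a simple wooden stool: a rectangular seat 307 mm (x) by 309 mm (y), 34 mm thick, top face at z = 439 mm, on four square legs, each 26×26 mm in cross-section. The legs rest on z = 0, each flush with a corner of the seat. Four stretchers, 26 mm wide and 25 mm tall, connect adjacent legs with their undersides at z = 196 mm, each running between the inner faces of the legs it joins and aligned with the legs' outer faces on the other axis.

C is a door frame. The clear opening is 867 mm wide and 1983 mm high. Two 72 mm wide jambs, 193 mm deep, stand either side of the opening from the floor to the top of the opening. A 114 mm thick head sits across the top of both jambs, spanning the full outside width of the frame.

Three stools sit around the table at the −y, −x, +x sides. The door frame is on top of the table, centred.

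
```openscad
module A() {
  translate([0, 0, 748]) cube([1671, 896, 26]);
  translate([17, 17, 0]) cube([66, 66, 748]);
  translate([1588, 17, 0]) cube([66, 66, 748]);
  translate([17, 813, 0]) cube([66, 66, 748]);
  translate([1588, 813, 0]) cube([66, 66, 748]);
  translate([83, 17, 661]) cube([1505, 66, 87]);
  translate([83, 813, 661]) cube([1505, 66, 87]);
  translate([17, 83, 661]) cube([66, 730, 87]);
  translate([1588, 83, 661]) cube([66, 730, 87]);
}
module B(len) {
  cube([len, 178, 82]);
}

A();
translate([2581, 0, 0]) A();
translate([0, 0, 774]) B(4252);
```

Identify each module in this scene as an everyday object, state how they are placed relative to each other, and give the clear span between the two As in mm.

A is a table. B is a beam. A beam spans the tops of two tables. The clear span between the two tables is 910 mm.

Second table starts at x = 2581; first ends at x = 1671; clear span = 2581 − 1671 = 910 mm.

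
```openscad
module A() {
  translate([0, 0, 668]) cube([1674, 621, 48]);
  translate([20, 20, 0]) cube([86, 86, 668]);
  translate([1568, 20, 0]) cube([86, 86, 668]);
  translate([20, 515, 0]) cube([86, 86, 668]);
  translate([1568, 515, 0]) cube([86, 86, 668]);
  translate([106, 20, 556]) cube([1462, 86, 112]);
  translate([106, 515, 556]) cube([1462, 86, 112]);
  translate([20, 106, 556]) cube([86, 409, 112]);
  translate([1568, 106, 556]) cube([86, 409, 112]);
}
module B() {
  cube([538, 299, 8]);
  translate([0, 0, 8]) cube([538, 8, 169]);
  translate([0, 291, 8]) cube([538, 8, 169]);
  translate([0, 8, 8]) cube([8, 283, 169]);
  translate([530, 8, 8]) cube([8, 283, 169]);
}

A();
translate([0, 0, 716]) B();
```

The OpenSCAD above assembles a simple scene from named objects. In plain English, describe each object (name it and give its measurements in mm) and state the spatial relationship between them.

A is a rectangular dining table. The top is 1674×621×48 mm with its upper surface at z = 716 mm. It stands on four 86×86 mm square legs, each inset 20 mm from the nearest pair of top edges, running from the floor to the underside of the top. Four apron rails, 86 mm thick and 112 mm tall, run between adjacent legs with their top edges flush with the underside of the top and their outer faces flush with the legs' outer faces.

B is an open storage box with external size 538×299×177 mm and wall thickness 8 mm (the base is also 8 mm thick). The base covers the whole footprint; the four walls stand on the base, with the y-facing walls full-width and the x-facing walls fitting between their inner faces.

The open box is on top of the table.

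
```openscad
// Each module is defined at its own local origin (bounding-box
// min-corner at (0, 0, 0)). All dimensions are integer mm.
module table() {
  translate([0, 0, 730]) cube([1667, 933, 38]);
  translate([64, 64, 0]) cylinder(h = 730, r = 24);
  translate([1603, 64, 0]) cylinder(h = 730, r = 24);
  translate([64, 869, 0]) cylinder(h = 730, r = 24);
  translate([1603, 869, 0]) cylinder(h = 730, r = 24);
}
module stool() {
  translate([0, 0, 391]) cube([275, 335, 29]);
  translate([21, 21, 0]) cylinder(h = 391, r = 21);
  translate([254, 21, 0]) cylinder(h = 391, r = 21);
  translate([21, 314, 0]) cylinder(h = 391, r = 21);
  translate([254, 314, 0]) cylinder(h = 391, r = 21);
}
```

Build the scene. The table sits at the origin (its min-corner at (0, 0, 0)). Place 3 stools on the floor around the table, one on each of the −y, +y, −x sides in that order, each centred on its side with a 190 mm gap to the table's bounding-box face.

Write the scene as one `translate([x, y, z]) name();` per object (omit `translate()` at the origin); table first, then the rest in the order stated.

table();
translate([696, -525, 0]) stool();
translate([696, 1123, 0]) stool();
translate([-465, 299, 0]) stool();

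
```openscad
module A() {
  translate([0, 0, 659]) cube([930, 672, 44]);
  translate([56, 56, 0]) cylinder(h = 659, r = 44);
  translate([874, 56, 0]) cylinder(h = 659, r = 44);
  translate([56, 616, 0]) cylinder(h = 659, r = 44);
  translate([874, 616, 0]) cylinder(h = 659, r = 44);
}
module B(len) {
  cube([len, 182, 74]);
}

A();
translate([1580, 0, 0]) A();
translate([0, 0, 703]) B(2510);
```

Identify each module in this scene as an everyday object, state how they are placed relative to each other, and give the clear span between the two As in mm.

Second table starts at x = 1580; first ends at x = 930; clear span = 1580 − 930 = 650 mm.

A is a table. B is a beam. A beam spans the tops of two tables. The clear span between the two tables is 650 mm.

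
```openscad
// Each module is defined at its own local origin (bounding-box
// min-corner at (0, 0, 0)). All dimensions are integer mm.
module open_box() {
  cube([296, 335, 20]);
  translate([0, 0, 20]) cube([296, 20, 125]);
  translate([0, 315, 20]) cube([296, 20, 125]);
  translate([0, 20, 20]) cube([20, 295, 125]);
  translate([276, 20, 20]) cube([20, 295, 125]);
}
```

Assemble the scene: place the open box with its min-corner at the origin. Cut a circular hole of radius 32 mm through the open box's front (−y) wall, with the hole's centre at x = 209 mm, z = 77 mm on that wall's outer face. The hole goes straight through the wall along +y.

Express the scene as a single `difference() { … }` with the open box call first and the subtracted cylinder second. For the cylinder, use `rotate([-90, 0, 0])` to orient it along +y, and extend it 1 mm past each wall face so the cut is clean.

difference() {
  open_box();
  translate([209, -1, 77]) rotate([-90, 0, 0]) cylinder(h = 22, r = 32);
}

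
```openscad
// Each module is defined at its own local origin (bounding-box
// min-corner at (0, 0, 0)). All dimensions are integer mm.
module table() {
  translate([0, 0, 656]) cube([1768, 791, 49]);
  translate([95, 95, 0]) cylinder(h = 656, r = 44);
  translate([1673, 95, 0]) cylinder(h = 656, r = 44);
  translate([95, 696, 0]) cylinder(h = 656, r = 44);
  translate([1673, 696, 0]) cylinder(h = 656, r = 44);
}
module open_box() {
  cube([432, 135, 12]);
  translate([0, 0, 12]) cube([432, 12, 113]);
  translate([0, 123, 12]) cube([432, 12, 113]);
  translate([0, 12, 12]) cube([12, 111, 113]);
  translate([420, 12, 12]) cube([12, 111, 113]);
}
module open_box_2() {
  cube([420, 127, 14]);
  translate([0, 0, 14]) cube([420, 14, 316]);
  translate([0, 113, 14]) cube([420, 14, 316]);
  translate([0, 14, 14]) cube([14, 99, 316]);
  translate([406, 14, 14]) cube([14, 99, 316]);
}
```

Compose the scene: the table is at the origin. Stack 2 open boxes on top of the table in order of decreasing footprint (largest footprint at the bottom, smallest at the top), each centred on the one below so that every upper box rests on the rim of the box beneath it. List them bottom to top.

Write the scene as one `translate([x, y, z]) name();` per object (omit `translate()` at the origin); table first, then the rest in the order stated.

table();
translate([668, 328, 705]) open_box();
translate([674, 332, 830]) open_box_2();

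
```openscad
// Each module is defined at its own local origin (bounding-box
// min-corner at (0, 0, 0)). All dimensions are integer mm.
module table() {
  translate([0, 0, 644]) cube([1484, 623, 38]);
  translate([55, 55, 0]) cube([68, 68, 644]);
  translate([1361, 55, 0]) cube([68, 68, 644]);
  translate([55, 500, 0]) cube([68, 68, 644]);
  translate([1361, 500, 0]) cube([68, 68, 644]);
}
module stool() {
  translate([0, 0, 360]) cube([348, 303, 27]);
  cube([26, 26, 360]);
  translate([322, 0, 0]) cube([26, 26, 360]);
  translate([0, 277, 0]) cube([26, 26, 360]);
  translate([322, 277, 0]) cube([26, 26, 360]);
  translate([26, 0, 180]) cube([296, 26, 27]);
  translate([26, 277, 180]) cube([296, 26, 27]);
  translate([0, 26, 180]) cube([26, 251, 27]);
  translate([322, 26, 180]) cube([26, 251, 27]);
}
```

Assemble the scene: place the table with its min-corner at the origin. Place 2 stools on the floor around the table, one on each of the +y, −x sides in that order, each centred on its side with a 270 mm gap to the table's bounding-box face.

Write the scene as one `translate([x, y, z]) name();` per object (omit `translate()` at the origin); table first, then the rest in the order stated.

table();
translate([568, 893, 0]) stool();
translate([-618, 160, 0]) stool();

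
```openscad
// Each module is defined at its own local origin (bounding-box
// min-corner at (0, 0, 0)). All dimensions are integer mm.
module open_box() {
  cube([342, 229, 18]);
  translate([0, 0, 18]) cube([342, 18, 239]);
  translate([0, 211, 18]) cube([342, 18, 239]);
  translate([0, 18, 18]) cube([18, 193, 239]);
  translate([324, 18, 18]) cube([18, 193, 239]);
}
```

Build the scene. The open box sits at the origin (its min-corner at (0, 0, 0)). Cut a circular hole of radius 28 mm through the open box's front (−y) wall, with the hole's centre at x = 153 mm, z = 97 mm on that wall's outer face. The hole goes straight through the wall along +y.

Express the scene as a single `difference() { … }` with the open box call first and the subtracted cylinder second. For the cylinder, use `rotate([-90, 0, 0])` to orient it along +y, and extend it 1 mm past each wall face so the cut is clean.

difference() {
  open_box();
  translate([153, -1, 97]) rotate([-90, 0, 0]) cylinder(h = 20, r = 28);
}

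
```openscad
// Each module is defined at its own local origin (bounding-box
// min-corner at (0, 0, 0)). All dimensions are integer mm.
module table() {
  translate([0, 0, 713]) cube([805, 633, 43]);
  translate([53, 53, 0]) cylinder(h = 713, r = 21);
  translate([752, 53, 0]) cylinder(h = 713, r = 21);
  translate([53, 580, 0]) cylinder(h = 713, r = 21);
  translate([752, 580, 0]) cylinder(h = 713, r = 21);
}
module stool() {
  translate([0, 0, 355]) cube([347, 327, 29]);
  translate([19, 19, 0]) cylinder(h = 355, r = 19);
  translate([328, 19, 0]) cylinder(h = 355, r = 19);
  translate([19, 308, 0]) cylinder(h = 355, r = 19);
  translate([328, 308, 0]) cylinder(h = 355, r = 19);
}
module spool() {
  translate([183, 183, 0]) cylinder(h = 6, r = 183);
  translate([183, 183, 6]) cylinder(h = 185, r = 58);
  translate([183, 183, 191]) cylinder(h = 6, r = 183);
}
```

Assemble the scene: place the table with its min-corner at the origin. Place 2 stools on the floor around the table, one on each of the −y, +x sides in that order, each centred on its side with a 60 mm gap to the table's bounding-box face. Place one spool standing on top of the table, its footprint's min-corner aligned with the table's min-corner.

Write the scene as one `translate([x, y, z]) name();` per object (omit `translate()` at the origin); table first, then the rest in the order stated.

table();
translate([229, -387, 0]) stool();
translate([865, 153, 0]) stool();
translate([0, 0, 756]) spool();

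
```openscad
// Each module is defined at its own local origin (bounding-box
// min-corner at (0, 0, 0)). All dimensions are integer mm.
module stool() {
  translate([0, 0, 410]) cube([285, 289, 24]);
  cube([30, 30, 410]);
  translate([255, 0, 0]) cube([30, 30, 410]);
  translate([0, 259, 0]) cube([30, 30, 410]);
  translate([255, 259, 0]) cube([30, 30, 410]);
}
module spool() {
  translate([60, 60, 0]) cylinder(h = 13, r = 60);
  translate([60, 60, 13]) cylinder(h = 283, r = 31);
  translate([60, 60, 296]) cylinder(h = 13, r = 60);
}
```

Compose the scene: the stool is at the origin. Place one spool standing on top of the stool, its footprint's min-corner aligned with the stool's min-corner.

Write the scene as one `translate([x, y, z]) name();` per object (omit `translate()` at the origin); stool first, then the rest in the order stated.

stool();
translate([0, 0, 434]) spool();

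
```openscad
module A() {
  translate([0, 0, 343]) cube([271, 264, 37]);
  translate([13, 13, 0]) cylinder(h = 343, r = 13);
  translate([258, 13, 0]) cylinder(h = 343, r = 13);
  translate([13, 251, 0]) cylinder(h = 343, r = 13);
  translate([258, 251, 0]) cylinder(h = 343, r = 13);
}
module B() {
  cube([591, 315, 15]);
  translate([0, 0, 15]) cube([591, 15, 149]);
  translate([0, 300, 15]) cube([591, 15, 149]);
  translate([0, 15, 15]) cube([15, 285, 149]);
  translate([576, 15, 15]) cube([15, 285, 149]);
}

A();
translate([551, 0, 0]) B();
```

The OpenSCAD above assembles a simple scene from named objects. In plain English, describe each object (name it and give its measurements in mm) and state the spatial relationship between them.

A is a four-legged stool. The seat is a 271×264×37 mm slab whose top surface is at z = 380 mm; four round legs, each 26 mm in diameter, run from the floor (z = 0) to the underside of the seat, each leg's axis is inset half a diameter from the nearest pair of seat edges (so the leg's bounding box is flush with the corner).

B is an open storage box with external size 591×315×164 mm and wall thickness 15 mm (the base is also 15 mm thick). The base covers the whole footprint; the four walls stand on the base, with the y-facing walls full-width and the x-facing walls fitting between their inner faces.

The open box is on the floor beside the stool on its +x side.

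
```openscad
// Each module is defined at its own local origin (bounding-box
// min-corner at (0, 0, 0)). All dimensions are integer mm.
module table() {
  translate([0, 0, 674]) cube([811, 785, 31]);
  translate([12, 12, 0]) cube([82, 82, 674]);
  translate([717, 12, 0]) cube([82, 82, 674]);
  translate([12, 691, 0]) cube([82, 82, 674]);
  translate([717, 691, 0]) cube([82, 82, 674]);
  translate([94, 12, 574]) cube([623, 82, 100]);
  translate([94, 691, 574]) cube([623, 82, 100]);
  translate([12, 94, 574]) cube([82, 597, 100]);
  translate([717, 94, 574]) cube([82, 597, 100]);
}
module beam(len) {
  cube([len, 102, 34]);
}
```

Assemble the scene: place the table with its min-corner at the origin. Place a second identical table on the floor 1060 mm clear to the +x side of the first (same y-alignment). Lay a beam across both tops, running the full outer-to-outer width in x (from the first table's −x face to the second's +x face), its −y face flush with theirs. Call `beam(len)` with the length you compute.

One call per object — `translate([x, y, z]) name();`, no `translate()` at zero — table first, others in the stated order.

table();
translate([1871, 0, 0]) table();
translate([0, 0, 705]) beam(2682);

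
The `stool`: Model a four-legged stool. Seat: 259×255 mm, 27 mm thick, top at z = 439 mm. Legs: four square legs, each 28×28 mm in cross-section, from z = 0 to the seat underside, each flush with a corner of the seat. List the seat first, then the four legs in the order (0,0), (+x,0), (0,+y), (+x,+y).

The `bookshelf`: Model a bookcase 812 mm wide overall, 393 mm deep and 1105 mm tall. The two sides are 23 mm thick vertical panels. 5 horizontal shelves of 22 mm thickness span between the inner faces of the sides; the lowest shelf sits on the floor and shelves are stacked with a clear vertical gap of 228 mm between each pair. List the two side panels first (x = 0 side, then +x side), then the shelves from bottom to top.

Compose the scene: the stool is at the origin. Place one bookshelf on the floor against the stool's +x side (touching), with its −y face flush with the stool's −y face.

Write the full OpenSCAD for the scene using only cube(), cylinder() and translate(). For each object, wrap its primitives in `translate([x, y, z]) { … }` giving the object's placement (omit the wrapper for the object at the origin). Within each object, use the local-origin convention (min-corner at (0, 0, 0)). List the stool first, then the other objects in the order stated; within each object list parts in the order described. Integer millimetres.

translate([0, 0, 412]) cube([259, 255, 27]);
cube([28, 28, 412]);
translate([231, 0, 0]) cube([28, 28, 412]);
translate([0, 227, 0]) cube([28, 28, 412]);
translate([231, 227, 0]) cube([28, 28, 412]);
translate([259, 0, 0]) {
  cube([23, 393, 1105]);
  translate([789, 0, 0]) cube([23, 393, 1105]);
  translate([23, 0, 0]) cube([766, 393, 22]);
  translate([23, 0, 250]) cube([766, 393, 22]);
  translate([23, 0, 500]) cube([766, 393, 22]);
  translate([23, 0, 750]) cube([766, 393, 22]);
  translate([23, 0, 1000]) cube([766, 393, 22]);
}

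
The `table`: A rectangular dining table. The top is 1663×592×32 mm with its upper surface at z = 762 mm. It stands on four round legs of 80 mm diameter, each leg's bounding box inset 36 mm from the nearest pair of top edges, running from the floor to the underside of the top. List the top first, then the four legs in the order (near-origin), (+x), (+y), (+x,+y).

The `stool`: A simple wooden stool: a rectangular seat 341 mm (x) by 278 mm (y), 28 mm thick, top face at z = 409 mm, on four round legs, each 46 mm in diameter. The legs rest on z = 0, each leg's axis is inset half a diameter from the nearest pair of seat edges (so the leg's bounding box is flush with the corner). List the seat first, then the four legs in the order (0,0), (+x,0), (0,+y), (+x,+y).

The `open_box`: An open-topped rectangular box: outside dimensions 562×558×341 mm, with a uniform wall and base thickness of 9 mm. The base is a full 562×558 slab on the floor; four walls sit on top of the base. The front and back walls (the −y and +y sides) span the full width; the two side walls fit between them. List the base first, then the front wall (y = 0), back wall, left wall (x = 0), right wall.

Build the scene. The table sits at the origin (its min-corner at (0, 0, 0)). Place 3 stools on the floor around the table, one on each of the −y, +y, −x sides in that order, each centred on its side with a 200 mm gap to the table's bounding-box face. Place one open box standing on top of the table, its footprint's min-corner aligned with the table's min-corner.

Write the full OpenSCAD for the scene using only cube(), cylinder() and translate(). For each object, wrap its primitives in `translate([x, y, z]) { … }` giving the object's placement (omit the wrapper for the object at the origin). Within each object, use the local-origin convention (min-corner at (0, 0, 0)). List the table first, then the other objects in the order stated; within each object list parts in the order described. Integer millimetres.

translate([0, 0, 730]) cube([1663, 592, 32]);
translate([76, 76, 0]) cylinder(h = 730, r = 40);
translate([1587, 76, 0]) cylinder(h = 730, r = 40);
translate([76, 516, 0]) cylinder(h = 730, r = 40);
translate([1587, 516, 0]) cylinder(h = 730, r = 40);
translate([661, -478, 0]) {
  translate([0, 0, 381]) cube([341, 278, 28]);
  translate([23, 23, 0]) cylinder(h = 381, r = 23);
  translate([318, 23, 0]) cylinder(h = 381, r = 23);
  translate([23, 255, 0]) cylinder(h = 381, r = 23);
  translate([318, 255, 0]) cylinder(h = 381, r = 23);
}
translate([661, 792, 0]) {
  translate([0, 0, 381]) cube([341, 278, 28]);
  translate([23, 23, 0]) cylinder(h = 381, r = 23);
  translate([318, 23, 0]) cylinder(h = 381, r = 23);
  translate([23, 255, 0]) cylinder(h = 381, r = 23);
  translate([318, 255, 0]) cylinder(h = 381, r = 23);
}
translate([-541, 157, 0]) {
  translate([0, 0, 381]) cube([341, 278, 28]);
  translate([23, 23, 0]) cylinder(h = 381, r = 23);
  translate([318, 23, 0]) cylinder(h = 381, r = 23);
  translate([23, 255, 0]) cylinder(h = 381, r = 23);
  translate([318, 255, 0]) cylinder(h = 381, r = 23);
}
translate([0, 0, 762]) {
  cube([562, 558, 9]);
  translate([0, 0, 9]) cube([562, 9, 332]);
  translate([0, 549, 9]) cube([562, 9, 332]);
  translate([0, 9, 9]) cube([9, 540, 332]);
  translate([553, 9, 9]) cube([9, 540, 332]);
}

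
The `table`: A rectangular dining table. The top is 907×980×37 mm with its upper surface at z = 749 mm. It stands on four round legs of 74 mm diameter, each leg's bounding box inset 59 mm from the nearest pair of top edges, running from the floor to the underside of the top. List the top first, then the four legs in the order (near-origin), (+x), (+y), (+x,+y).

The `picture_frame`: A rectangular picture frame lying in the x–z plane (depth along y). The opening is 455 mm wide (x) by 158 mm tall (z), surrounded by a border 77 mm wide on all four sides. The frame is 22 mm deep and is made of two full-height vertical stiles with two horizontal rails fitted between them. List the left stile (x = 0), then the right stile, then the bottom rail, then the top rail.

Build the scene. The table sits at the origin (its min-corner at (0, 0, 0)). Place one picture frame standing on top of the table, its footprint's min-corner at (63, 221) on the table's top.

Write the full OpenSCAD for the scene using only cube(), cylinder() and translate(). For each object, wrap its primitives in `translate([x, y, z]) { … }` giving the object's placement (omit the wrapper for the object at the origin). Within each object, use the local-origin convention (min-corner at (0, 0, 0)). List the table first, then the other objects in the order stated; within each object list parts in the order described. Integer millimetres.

translate([0, 0, 712]) cube([907, 980, 37]);
translate([96, 96, 0]) cylinder(h = 712, r = 37);
translate([811, 96, 0]) cylinder(h = 712, r = 37);
translate([96, 884, 0]) cylinder(h = 712, r = 37);
translate([811, 884, 0]) cylinder(h = 712, r = 37);
translate([63, 221, 749]) {
  cube([77, 22, 312]);
  translate([532, 0, 0]) cube([77, 22, 312]);
  translate([77, 0, 0]) cube([455, 22, 77]);
  translate([77, 0, 235]) cube([455, 22, 77]);
}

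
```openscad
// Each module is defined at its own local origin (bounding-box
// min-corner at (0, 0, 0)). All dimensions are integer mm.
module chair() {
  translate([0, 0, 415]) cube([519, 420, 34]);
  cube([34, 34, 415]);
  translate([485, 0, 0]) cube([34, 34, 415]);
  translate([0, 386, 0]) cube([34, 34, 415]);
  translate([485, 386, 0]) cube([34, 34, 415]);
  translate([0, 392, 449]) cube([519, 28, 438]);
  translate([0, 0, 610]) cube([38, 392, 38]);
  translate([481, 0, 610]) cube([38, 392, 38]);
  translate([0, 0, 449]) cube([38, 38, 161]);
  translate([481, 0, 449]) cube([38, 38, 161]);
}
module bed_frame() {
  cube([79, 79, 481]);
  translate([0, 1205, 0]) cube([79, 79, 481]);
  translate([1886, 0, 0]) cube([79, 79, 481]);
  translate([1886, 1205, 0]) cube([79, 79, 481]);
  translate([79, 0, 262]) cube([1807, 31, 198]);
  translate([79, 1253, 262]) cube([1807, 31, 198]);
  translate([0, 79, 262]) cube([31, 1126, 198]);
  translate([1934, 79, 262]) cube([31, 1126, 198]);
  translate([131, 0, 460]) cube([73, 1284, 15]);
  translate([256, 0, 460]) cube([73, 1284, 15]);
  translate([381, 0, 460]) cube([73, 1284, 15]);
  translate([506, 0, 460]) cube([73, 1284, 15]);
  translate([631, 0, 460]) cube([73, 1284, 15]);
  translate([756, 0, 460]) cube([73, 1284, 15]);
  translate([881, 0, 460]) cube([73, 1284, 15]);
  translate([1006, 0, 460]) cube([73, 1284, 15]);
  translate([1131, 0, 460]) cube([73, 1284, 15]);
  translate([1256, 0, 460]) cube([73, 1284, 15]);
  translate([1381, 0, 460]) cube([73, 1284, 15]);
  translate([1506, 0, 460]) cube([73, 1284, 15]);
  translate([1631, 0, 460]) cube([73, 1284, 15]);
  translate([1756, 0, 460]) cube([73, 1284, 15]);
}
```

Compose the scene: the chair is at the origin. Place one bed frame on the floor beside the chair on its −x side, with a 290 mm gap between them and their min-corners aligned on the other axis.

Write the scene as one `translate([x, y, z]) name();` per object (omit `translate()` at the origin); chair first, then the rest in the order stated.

chair();
translate([-2255, 0, 0]) bed_frame();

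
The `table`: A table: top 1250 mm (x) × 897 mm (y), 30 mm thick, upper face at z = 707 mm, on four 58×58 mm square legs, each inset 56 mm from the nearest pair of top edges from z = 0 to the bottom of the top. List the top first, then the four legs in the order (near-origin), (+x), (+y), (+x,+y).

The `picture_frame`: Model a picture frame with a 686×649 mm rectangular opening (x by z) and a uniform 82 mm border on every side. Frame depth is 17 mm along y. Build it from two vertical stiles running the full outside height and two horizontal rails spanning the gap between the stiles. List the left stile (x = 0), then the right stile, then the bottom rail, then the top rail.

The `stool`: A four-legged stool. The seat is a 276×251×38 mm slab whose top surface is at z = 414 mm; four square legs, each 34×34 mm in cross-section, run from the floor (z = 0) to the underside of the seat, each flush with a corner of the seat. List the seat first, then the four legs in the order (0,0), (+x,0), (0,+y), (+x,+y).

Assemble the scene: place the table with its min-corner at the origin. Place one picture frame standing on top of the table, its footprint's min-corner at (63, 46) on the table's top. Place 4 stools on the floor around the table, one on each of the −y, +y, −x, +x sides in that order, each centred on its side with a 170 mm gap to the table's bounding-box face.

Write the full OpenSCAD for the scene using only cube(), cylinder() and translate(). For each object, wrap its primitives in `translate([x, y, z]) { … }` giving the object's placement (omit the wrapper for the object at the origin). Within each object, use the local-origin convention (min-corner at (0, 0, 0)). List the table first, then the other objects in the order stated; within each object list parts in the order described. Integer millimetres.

translate([0, 0, 677]) cube([1250, 897, 30]);
translate([56, 56, 0]) cube([58, 58, 677]);
translate([1136, 56, 0]) cube([58, 58, 677]);
translate([56, 783, 0]) cube([58, 58, 677]);
translate([1136, 783, 0]) cube([58, 58, 677]);
translate([63, 46, 707]) {
  cube([82, 17, 813]);
  translate([768, 0, 0]) cube([82, 17, 813]);
  translate([82, 0, 0]) cube([686, 17, 82]);
  translate([82, 0, 731]) cube([686, 17, 82]);
}
translate([487, -421, 0]) {
  translate([0, 0, 376]) cube([276, 251, 38]);
  cube([34, 34, 376]);
  translate([242, 0, 0]) cube([34, 34, 376]);
  translate([0, 217, 0]) cube([34, 34, 376]);
  translate([242, 217, 0]) cube([34, 34, 376]);
}
translate([487, 1067, 0]) {
  translate([0, 0, 376]) cube([276, 251, 38]);
  cube([34, 34, 376]);
  translate([242, 0, 0]) cube([34, 34, 376]);
  translate([0, 217, 0]) cube([34, 34, 376]);
  translate([242, 217, 0]) cube([34, 34, 376]);
}
translate([-446, 323, 0]) {
  translate([0, 0, 376]) cube([276, 251, 38]);
  cube([34, 34, 376]);
  translate([242, 0, 0]) cube([34, 34, 376]);
  translate([0, 217, 0]) cube([34, 34, 376]);
  translate([242, 217, 0]) cube([34, 34, 376]);
}
translate([1420, 323, 0]) {
  translate([0, 0, 376]) cube([276, 251, 38]);
  cube([34, 34, 376]);
  translate([242, 0, 0]) cube([34, 34, 376]);
  translate([0, 217, 0]) cube([34, 34, 376]);
  translate([242, 217, 0]) cube([34, 34, 376]);
}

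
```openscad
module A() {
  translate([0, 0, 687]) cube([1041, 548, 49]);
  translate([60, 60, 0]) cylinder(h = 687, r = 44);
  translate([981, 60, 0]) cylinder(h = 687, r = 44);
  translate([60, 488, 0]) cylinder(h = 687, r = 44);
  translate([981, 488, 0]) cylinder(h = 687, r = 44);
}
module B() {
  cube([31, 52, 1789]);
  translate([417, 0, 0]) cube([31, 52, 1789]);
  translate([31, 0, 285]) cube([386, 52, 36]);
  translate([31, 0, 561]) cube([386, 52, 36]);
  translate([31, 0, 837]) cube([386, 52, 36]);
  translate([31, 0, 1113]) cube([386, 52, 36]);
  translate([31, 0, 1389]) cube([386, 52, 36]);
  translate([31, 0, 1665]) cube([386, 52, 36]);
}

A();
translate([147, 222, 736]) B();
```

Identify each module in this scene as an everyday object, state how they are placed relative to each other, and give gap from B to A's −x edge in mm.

A is a table. B is a ladder. The ladder is on top of the table. The gap from the ladder to the table's −x edge is 147 mm.

The ladder's min-x is at 147; the table's min-x is 0; gap = 147 mm.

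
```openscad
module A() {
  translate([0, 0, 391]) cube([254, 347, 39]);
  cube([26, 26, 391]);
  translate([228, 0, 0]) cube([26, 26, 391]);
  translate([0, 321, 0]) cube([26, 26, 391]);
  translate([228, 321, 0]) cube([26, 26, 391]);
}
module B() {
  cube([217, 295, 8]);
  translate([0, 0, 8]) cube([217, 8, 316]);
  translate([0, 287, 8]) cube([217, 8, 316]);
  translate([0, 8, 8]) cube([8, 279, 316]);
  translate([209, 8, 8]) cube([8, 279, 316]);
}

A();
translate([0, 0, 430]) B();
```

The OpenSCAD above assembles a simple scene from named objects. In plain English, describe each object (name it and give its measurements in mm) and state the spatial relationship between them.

A is a four-legged stool. The seat is a 254×347×39 mm slab whose top surface is at z = 430 mm; four square legs, each 26×26 mm in cross-section, run from the floor (z = 0) to the underside of the seat, each flush with a corner of the seat.

B is an open-topped rectangular box: outside dimensions 217×295×324 mm, with a uniform wall and base thickness of 8 mm. The base is a full 217×295 slab on the floor; four walls sit on top of the base. The front and back walls (the −y and +y sides) span the full width; the two side walls fit between them.

The open box is on top of the stool.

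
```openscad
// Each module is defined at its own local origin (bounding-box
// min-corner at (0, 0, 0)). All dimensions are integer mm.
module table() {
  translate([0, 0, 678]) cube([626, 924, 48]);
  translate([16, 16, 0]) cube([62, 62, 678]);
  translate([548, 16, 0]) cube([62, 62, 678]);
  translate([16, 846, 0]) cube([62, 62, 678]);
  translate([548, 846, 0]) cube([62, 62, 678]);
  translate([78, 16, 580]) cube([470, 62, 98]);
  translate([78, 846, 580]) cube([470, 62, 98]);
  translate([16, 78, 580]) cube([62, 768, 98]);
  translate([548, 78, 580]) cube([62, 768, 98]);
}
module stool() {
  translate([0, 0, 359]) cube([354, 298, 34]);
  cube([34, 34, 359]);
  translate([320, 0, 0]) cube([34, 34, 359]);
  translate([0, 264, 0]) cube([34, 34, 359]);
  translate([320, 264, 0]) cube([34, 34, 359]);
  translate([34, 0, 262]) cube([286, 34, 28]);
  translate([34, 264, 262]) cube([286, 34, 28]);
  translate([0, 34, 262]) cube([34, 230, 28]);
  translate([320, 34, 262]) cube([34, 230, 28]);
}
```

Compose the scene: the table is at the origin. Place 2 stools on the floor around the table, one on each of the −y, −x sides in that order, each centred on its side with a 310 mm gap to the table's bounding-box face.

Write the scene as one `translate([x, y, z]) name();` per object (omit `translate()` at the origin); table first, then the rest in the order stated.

table();
translate([136, -608, 0]) stool();
translate([-664, 313, 0]) stool();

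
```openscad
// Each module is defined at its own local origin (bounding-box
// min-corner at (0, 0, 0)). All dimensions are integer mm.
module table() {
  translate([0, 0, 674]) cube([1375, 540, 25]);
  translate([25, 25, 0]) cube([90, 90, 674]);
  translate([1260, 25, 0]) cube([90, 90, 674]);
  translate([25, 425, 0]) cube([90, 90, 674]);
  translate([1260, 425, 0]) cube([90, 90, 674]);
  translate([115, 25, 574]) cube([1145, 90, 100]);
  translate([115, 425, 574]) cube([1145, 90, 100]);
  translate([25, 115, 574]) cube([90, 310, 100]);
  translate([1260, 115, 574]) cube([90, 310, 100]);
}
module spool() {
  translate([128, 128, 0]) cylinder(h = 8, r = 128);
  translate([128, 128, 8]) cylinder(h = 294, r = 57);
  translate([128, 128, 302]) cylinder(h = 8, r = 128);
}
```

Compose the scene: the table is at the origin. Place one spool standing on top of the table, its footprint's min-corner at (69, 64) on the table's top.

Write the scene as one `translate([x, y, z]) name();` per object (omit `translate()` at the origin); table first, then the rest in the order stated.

table();
translate([69, 64, 699]) spool();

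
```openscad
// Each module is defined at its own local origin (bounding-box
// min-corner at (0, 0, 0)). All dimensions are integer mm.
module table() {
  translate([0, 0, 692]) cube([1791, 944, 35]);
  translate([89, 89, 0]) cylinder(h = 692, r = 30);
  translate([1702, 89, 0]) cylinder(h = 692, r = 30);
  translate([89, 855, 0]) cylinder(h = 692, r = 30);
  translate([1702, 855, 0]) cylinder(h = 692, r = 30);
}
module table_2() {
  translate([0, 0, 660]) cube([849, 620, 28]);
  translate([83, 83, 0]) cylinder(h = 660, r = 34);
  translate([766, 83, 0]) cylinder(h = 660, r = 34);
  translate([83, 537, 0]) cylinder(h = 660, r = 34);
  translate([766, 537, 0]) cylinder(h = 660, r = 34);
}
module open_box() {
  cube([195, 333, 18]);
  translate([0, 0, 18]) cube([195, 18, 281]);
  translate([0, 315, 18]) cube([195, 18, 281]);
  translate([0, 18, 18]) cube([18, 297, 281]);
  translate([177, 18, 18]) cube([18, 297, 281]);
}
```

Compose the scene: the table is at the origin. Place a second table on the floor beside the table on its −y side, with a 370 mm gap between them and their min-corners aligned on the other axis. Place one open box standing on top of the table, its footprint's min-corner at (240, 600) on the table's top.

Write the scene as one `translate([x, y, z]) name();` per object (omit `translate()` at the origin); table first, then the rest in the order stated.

table();
translate([0, -990, 0]) table_2();
translate([240, 600, 727]) open_box();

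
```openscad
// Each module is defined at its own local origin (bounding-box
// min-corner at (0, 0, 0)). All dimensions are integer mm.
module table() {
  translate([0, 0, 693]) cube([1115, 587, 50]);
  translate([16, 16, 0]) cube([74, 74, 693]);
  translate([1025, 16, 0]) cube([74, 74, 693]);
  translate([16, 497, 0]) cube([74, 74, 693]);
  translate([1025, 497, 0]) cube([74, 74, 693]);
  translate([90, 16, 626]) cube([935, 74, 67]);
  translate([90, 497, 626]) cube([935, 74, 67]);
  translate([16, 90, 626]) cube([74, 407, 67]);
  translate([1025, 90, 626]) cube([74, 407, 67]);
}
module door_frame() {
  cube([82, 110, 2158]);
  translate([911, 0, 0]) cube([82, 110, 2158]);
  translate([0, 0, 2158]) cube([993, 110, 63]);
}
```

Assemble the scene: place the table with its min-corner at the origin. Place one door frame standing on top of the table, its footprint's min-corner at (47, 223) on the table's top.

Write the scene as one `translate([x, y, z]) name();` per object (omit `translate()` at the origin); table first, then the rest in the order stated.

table();
translate([47, 223, 743]) door_frame();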